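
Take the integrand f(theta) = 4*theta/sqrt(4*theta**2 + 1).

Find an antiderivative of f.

An antiderivative is F(theta) = sqrt(4*theta**2 + 1).

f matches the chain-rule pattern g'(h)*h' with inner function h(theta) = 4*theta**2 + 1; substituting u = h(theta) collapses the integral.
Check: d/dtheta[sqrt(4*theta**2 + 1)] = 4*theta/sqrt(4*theta**2 + 1) = f(theta).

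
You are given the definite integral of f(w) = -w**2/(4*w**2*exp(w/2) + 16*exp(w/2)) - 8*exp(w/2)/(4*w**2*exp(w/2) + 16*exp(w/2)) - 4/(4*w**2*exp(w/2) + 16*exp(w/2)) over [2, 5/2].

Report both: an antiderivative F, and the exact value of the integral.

Antiderivative: F(w) = (-2*exp(w/2)*atan(w/2) + 1)*exp(-w/2)/2; value = -atan(5/4) - exp(-1)/2 + exp(-5/4)/2 + pi/4

The integrand splits into summands that can be handled one at a time.
F(w) = (-2*exp(w/2)*atan(w/2) + 1)*exp(-w/2)/2 is an antiderivative of f.
Check: d/dw[(-2*exp(w/2)*atan(w/2) + 1)*exp(-w/2)/2] = (-w**2 - 8*exp(w/2) - 4)/(4*w**2*exp(w/2) + 16*exp(w/2)), which equals f(w).
F(5/2) = -atan(5/4) + exp(-5/4)/2; F(2) = -pi/4 + exp(-1)/2.
Integral = F(5/2) - F(2) = -atan(5/4) - exp(-1)/2 + exp(-5/4)/2 + pi/4.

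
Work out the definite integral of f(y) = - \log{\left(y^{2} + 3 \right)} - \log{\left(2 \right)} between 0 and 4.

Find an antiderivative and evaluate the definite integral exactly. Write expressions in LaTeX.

A candidate is checked by its d/dy: the result must match f(y).
F(y) = - y \log{\left(2 y^{2} + 6 \right)} + 2 y - 2 \sqrt{3} \operatorname{atan}{\left(\frac{\sqrt{3} y}{3} \right)} is an antiderivative of f.
Check: d/dy[- y \log{\left(2 y^{2} + 6 \right)} + 2 y - 2 \sqrt{3} \operatorname{atan}{\left(\frac{\sqrt{3} y}{3} \right)}] = - \log{\left(y^{2} + 3 \right)} - \log{\left(2 \right)} = f(y).
F(4) = - 4 \log{\left(38 \right)} - 2 \sqrt{3} \operatorname{atan}{\left(\frac{4 \sqrt{3}}{3} \right)} + 8; F(0) = 0.
Integral = F(4) - F(0) = - 4 \log{\left(38 \right)} - 2 \sqrt{3} \operatorname{atan}{\left(\frac{4 \sqrt{3}}{3} \right)} + 8.

Antiderivative: F(y) = - y \log{\left(2 y^{2} + 6 \right)} + 2 y - 2 \sqrt{3} \operatorname{atan}{\left(\frac{\sqrt{3} y}{3} \right)}; value = - 4 \log{\left(38 \right)} - 2 \sqrt{3} \operatorname{atan}{\left(\frac{4 \sqrt{3}}{3} \right)} + 8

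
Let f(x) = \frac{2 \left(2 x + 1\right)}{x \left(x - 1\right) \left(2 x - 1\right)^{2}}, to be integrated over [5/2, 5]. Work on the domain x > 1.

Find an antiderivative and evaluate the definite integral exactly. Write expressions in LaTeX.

Antiderivative: F(x) = - 2 \log{\left(x \right)} + 6 \log{\left(x - 1 \right)} - 4 \log{\left(x - \frac{1}{2} \right)} + \frac{8}{2 x - 1}; value = - 4 \log{\left(\frac{9}{2} \right)} - 2 \log{\left(5 \right)} - 6 \log{\left(\frac{3}{2} \right)} - \frac{10}{9} + 2 \log{\left(\frac{5}{2} \right)} + 4 \log{\left(2 \right)} + 6 \log{\left(4 \right)}

The denominator factors as x \left(x - 1\right) \left(2 x - 1\right)^{2}; partial fractions split f into directly integrable pieces: - \frac{8}{2 x - 1} - \frac{16}{\left(2 x - 1\right)^{2}} + \frac{6}{x - 1} - \frac{2}{x}.
F(x) = - 2 \log{\left(x \right)} + 6 \log{\left(x - 1 \right)} - 4 \log{\left(x - \frac{1}{2} \right)} + \frac{8}{2 x - 1} is an antiderivative of f.
Check: d/dx[- 2 \log{\left(x \right)} + 6 \log{\left(x - 1 \right)} - 4 \log{\left(x - \frac{1}{2} \right)} + \frac{8}{2 x - 1}] = \frac{4 x + 2}{4 x^{4} - 8 x^{3} + 5 x^{2} - x}, which equals f(x).
F(5) = - 4 \log{\left(\frac{9}{2} \right)} - 2 \log{\left(5 \right)} + \frac{8}{9} + 6 \log{\left(4 \right)}; F(5/2) = - 4 \log{\left(2 \right)} - 2 \log{\left(\frac{5}{2} \right)} + 2 + 6 \log{\left(\frac{3}{2} \right)}.
Integral = F(5) - F(5/2) = - 4 \log{\left(\frac{9}{2} \right)} - 2 \log{\left(5 \right)} - 6 \log{\left(\frac{3}{2} \right)} - \frac{10}{9} + 2 \log{\left(\frac{5}{2} \right)} + 4 \log{\left(2 \right)} + 6 \log{\left(4 \right)}.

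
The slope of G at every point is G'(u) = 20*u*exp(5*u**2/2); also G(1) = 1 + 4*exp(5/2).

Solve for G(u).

The substitution w = 5*u**2/2 works: G'(u) is exactly (dG/dw)*(dw/du) for that inner function.
A general antiderivative is 4*exp(5*u**2/2) + C.
The condition gives C = 1 + 4*exp(5/2) - (4*exp(5/2)) = 1.
So G(u) = 4*exp(5*u**2/2) + 1.
Check: d/du[4*exp(5*u**2/2) + 1] = 20*u*exp(5*u**2/2) = G'(u).

G(u) = 4*exp(5*u**2/2) + 1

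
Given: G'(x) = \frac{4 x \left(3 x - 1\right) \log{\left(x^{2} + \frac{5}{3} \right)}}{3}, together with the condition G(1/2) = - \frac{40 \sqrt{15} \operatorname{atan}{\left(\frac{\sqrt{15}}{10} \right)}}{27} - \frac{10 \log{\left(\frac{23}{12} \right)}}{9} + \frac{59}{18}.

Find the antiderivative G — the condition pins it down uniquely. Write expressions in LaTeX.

Whatever form G(x) takes, its d/dx must return the stated G'(x).
A general antiderivative is - \frac{8 x^{3}}{9} + \frac{2 x^{2}}{3} + \frac{40 x}{9} + \left(\frac{4 x^{3}}{3} - \frac{2 x^{2}}{3}\right) \log{\left(x^{2} + \frac{5}{3} \right)} - \frac{10 \log{\left(x^{2} + \frac{5}{3} \right)}}{9} - \frac{40 \sqrt{15} \operatorname{atan}{\left(\frac{\sqrt{15} x}{5} \right)}}{27} + C.
The condition gives C = - \frac{40 \sqrt{15} \operatorname{atan}{\left(\frac{\sqrt{15}}{10} \right)}}{27} - \frac{10 \log{\left(\frac{23}{12} \right)}}{9} + \frac{59}{18} - (- \frac{40 \sqrt{15} \operatorname{atan}{\left(\frac{\sqrt{15}}{10} \right)}}{27} - \frac{10 \log{\left(\frac{23}{12} \right)}}{9} + \frac{41}{18}) = 1.
So G(x) = \frac{36 x^{3} \log{\left(x^{2} + \frac{5}{3} \right)} - 24 x^{3} - 18 x^{2} \log{\left(x^{2} + \frac{5}{3} \right)} + 18 x^{2} + 120 x - 30 \log{\left(x^{2} + \frac{5}{3} \right)} - 40 \sqrt{15} \operatorname{atan}{\left(\frac{\sqrt{15} x}{5} \right)} + 27}{27}.
Check: d/dx[\frac{36 x^{3} \log{\left(x^{2} + \frac{5}{3} \right)} - 24 x^{3} - 18 x^{2} \log{\left(x^{2} + \frac{5}{3} \right)} + 18 x^{2} + 120 x - 30 \log{\left(x^{2} + \frac{5}{3} \right)} - 40 \sqrt{15} \operatorname{atan}{\left(\frac{\sqrt{15} x}{5} \right)} + 27}{27}] = 4 x^{2} \log{\left(x^{2} + \frac{5}{3} \right)} - \frac{4 x \log{\left(x^{2} + \frac{5}{3} \right)}}{3}, which equals G'(x).

G(x) = \frac{36 x^{3} \log{\left(x^{2} + \frac{5}{3} \right)} - 24 x^{3} - 18 x^{2} \log{\left(x^{2} + \frac{5}{3} \right)} + 18 x^{2} + 120 x - 30 \log{\left(x^{2} + \frac{5}{3} \right)} - 40 \sqrt{15} \operatorname{atan}{\left(\frac{\sqrt{15} x}{5} \right)} + 27}{27}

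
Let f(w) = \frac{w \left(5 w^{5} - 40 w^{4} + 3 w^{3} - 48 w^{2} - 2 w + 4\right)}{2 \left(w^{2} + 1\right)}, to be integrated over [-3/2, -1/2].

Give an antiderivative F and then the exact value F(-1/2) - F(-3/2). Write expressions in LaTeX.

Check any antiderivative F(w) by computing F'(w) and comparing it with f(w).
F(w) = \frac{w^{5}}{2} - 5 w^{4} - \frac{w^{3}}{3} - 2 w^{2} + 3 \log{\left(w^{2} + 1 \right)} is an antiderivative of f.
Check: d/dw[\frac{w^{5}}{2} - 5 w^{4} - \frac{w^{3}}{3} - 2 w^{2} + 3 \log{\left(w^{2} + 1 \right)}] = \frac{5 w^{6} - 40 w^{5} + 3 w^{4} - 48 w^{3} - 2 w^{2} + 4 w}{2 w^{2} + 2}, which equals f(w).
F(-1/2) = - \frac{151}{192} + 3 \log{\left(\frac{5}{4} \right)}; F(-3/2) = - \frac{2079}{64} + 3 \log{\left(\frac{13}{4} \right)}.
Integral = F(-1/2) - F(-3/2) = - 3 \log{\left(\frac{13}{4} \right)} + 3 \log{\left(\frac{5}{4} \right)} + \frac{3043}{96}.

Antiderivative: F(w) = \frac{w^{5}}{2} - 5 w^{4} - \frac{w^{3}}{3} - 2 w^{2} + 3 \log{\left(w^{2} + 1 \right)}; value = - 3 \log{\left(\frac{13}{4} \right)} + 3 \log{\left(\frac{5}{4} \right)} + \frac{3043}{96}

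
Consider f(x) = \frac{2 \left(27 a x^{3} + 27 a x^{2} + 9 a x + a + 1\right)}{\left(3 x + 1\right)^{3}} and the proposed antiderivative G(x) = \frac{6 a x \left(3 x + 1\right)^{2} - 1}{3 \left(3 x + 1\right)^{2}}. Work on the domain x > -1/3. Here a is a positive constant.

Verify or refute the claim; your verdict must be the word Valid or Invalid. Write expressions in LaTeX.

Valid - the claim checks out under differentiation.

d/dx[G] = \frac{54 a x^{3} + 54 a x^{2} + 18 a x + 2 a + 2}{27 x^{3} + 27 x^{2} + 9 x + 1}
This equals f(x) exactly, so the claim holds.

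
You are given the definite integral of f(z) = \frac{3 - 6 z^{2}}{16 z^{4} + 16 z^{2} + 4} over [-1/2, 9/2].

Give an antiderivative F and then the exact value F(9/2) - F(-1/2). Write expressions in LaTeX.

f has the shape u'v + uv' for u = \frac{3 z}{4} and v = \frac{1}{2 z^{2} + 1} — it is the derivative of the product u*v.
F(z) = \frac{3 z}{4 \left(2 z^{2} + 1\right)} is an antiderivative of f.
Check: d/dz[\frac{3 z}{4 \left(2 z^{2} + 1\right)}] = \frac{3 - 6 z^{2}}{16 z^{4} + 16 z^{2} + 4} = f(z).
F(9/2) = \frac{27}{332}; F(-1/2) = - \frac{1}{4}.
Integral = F(9/2) - F(-1/2) = \frac{55}{166}.

Antiderivative: F(z) = \frac{3 z}{4 \left(2 z^{2} + 1\right)}; value = \frac{55}{166}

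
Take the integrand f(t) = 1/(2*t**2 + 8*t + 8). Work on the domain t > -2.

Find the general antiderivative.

F(t) = -1/(2*t + 4) + C

Whatever form F(t) takes, F'(t) = f(t) is non-negotiable.
Check: d/dt[-1/(2*t + 4)] = 1/(2*t**2 + 8*t + 8) = f(t).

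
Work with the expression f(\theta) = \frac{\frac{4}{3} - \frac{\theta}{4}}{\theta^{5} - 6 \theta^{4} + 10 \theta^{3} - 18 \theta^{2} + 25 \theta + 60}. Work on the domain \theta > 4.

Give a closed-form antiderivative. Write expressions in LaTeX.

The denominator factors as 12 \left(\theta - 4\right) \left(\theta - 3\right) \left(\theta + 1\right) \left(\theta^{2} + 5\right); partial fractions split f into directly integrable pieces: - \frac{3 \theta - 16}{504 \left(\theta^{2} + 5\right)} + \frac{19}{1440 \left(\theta + 1\right)} - \frac{1}{96 \left(\theta - 3\right)} + \frac{1}{315 \left(\theta - 4\right)}.
Check: d/d\theta[\frac{\log{\left(\theta - 4 \right)}}{315} - \frac{\log{\left(\theta - 3 \right)}}{96} + \frac{19 \log{\left(\theta + 1 \right)}}{1440} - \frac{\log{\left(\theta^{2} + 5 \right)}}{336} + \frac{2 \sqrt{5} \operatorname{atan}{\left(\frac{\sqrt{5} \theta}{5} \right)}}{315}] = \frac{16 - 3 \theta}{12 \theta^{5} - 72 \theta^{4} + 120 \theta^{3} - 216 \theta^{2} + 300 \theta + 720}, which equals f(\theta).

An antiderivative is F(\theta) = \frac{\log{\left(\theta - 4 \right)}}{315} - \frac{\log{\left(\theta - 3 \right)}}{96} + \frac{19 \log{\left(\theta + 1 \right)}}{1440} - \frac{\log{\left(\theta^{2} + 5 \right)}}{336} + \frac{2 \sqrt{5} \operatorname{atan}{\left(\frac{\sqrt{5} \theta}{5} \right)}}{315}.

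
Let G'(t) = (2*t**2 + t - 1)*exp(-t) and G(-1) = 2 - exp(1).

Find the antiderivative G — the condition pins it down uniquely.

G'(t) has the shape u'v + uv' for u = -2*t**2 - 5*t - 4 and v = exp(-t) — it is the derivative of the product u*v.
A general antiderivative is (-2*t**2 - 5*t - 4)*exp(-t) + C.
The condition gives C = 2 - exp(1) - (-exp(1)) = 2.
So G(t) = (-2*t**2 - 5*t + 2*exp(t) - 4)*exp(-t).
Check: d/dt[(-2*t**2 - 5*t + 2*exp(t) - 4)*exp(-t)] = (2*t**2 + t - 1)*exp(-t) = G'(t).

G(t) = (-2*t**2 - 5*t + 2*exp(t) - 4)*exp(-t)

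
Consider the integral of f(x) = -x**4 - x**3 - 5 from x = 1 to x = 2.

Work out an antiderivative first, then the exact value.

The integrand splits into summands that can be handled one at a time.
F(x) = -x**5/5 - x**4/4 - 5*x is an antiderivative of f.
Check: d/dx[-x**5/5 - x**4/4 - 5*x] = -x**4 - x**3 - 5 = f(x).
F(2) = -102/5; F(1) = -109/20.
Integral = F(2) - F(1) = -299/20.

Antiderivative: F(x) = -x**5/5 - x**4/4 - 5*x; value = -299/20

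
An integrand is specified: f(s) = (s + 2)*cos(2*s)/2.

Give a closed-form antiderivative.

Since d/ds undoes antidifferentiation here, F'(s) = f(s) is required of F(s).
Check: d/ds[s*sin(2*s)/4 + sin(2*s)/2 + cos(2*s)/8] = s*cos(2*s)/2 + cos(2*s), which equals f(s).

An antiderivative is F(s) = s*sin(2*s)/4 + sin(2*s)/2 + cos(2*s)/8.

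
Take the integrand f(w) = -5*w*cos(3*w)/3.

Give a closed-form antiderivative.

An antiderivative is F(w) = -5*(3*w*sin(3*w) + cos(3*w))/27.

Differentiate the proposed F(w) back; it has to land on f(w) exactly.
Check: d/dw[-5*(3*w*sin(3*w) + cos(3*w))/27] = -5*w*cos(3*w)/3 = f(w).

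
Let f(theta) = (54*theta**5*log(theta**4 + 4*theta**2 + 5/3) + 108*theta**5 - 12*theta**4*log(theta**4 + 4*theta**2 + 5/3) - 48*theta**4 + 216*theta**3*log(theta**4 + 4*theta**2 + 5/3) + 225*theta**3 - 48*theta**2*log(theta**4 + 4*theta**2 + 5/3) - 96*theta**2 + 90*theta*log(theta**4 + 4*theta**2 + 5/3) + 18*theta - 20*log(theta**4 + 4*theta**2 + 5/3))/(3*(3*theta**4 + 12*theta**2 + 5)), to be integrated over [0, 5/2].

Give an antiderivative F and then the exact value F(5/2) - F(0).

Recognize the product-rule pattern: f = u'v + uv' with u = 3*theta**2 - 4*theta/3 + 1/4, v = log(theta**4 + 4*theta**2 + 5/3), so integration by parts undoes it.
F(theta) = -(-36*theta**2 + 16*theta - 3)*log(theta**4 + 4*theta**2 + 5/3)/12 is an antiderivative of f.
Check: d/dtheta[-(-36*theta**2 + 16*theta - 3)*log(theta**4 + 4*theta**2 + 5/3)/12] = (54*theta**5*log(theta**4 + 4*theta**2 + 5/3) + 108*theta**5 - 12*theta**4*log(theta**4 + 4*theta**2 + 5/3) - 48*theta**4 + 216*theta**3*log(theta**4 + 4*theta**2 + 5/3) + 225*theta**3 - 48*theta**2*log(theta**4 + 4*theta**2 + 5/3) - 96*theta**2 + 90*theta*log(theta**4 + 4*theta**2 + 5/3) + 18*theta - 20*log(theta**4 + 4*theta**2 + 5/3))/(9*theta**4 + 36*theta**2 + 15), which equals f(theta).
F(5/2) = 47*log(3155/48)/3; F(0) = log(5/3)/4.
Integral = F(5/2) - F(0) = -log(5/3)/4 + 47*log(3155/48)/3.

Antiderivative: F(theta) = -(-36*theta**2 + 16*theta - 3)*log(theta**4 + 4*theta**2 + 5/3)/12; value = -log(5/3)/4 + 47*log(3155/48)/3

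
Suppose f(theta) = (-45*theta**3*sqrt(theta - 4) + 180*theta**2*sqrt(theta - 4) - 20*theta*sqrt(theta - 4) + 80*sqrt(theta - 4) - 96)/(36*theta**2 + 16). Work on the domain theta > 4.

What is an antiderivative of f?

An antiderivative is F(theta) = -theta**2*sqrt(theta - 4)/2 + 4*theta*sqrt(theta - 4) - 8*sqrt(theta - 4) - 4*atan(3*theta/2).

A candidate is checked by its d/dtheta: the result must match f(theta).
Check: d/dtheta[-theta**2*sqrt(theta - 4)/2 + 4*theta*sqrt(theta - 4) - 8*sqrt(theta - 4) - 4*atan(3*theta/2)] = (-45*theta**4 + 360*theta**3 - 740*theta**2 + 160*theta - 96*sqrt(theta - 4) - 320)/(36*theta**2*sqrt(theta - 4) + 16*sqrt(theta - 4)), which equals f(theta).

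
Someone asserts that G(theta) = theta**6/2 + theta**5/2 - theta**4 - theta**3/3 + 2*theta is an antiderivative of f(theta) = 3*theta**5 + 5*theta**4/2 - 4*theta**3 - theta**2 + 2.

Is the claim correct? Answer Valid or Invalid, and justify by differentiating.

d/dtheta[G] = 3*theta**5 + 5*theta**4/2 - 4*theta**3 - theta**2 + 2
This equals f(theta) exactly, so the claim holds.

Valid. The derivative of G reproduces f.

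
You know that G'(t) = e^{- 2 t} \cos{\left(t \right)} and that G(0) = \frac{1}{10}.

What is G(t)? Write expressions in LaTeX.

Any candidate G(t) must reproduce the stated G'(t) exactly.
A general antiderivative is \frac{e^{- 2 t} \sin{\left(t \right)}}{5} - \frac{2 e^{- 2 t} \cos{\left(t \right)}}{5} + C.
The condition gives C = \frac{1}{10} - (- \frac{2}{5}) = \frac{1}{2}.
So G(t) = - \frac{\left(- 5 e^{2 t} - 2 \sin{\left(t \right)} + 4 \cos{\left(t \right)}\right) e^{- 2 t}}{10}.
Check: d/dt[- \frac{\left(- 5 e^{2 t} - 2 \sin{\left(t \right)} + 4 \cos{\left(t \right)}\right) e^{- 2 t}}{10}] = e^{- 2 t} \cos{\left(t \right)} = G'(t).

G(t) = - \frac{\left(- 5 e^{2 t} - 2 \sin{\left(t \right)} + 4 \cos{\left(t \right)}\right) e^{- 2 t}}{10}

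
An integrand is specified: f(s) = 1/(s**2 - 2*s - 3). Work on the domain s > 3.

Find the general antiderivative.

F(s) = log(s - 3)/4 - log(s + 1)/4 + C

The denominator factors as (s - 3)*(s + 1); partial fractions split f into directly integrable pieces: -1/(4*(s + 1)) + 1/(4*(s - 3)).
Check: d/ds[log(s - 3)/4 - log(s + 1)/4] = 1/(s**2 - 2*s - 3) = f(s).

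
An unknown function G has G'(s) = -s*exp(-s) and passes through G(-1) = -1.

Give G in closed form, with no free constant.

G(s) = (s + 1)*exp(-s) - 1

Recognize the product-rule pattern: G'(s) = u'v + uv' with u = s + 1, v = exp(-s), so integration by parts undoes it.
A general antiderivative is (s + 1)*exp(-s) + C.
The condition gives C = -1 - (0) = -1.
So G(s) = (s + 1)*exp(-s) - 1.
Check: d/ds[(s + 1)*exp(-s) - 1] = -s*exp(-s) = G'(s).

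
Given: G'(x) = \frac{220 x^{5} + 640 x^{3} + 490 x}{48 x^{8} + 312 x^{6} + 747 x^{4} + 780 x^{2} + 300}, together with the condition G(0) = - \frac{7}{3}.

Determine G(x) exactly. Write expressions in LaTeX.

The proposed G(x) is checked by its d/dx: the result must match the given G'(x).
A general antiderivative is - \frac{5}{2 \left(4 x^{2} + 5\right)} - \frac{5}{3 x^{2} + 6} + C.
The condition gives C = - \frac{7}{3} - (- \frac{4}{3}) = -1.
So G(x) = \frac{- 55 x^{2} - 6 \left(x^{2} + 2\right) \left(4 x^{2} + 5\right) - 80}{6 \left(x^{2} + 2\right) \left(4 x^{2} + 5\right)}.
Check: d/dx[\frac{- 55 x^{2} - 6 \left(x^{2} + 2\right) \left(4 x^{2} + 5\right) - 80}{6 \left(x^{2} + 2\right) \left(4 x^{2} + 5\right)}] = \frac{220 x^{5} + 640 x^{3} + 490 x}{48 x^{8} + 312 x^{6} + 747 x^{4} + 780 x^{2} + 300} = G'(x).

G(x) = \frac{- 55 x^{2} - 6 \left(x^{2} + 2\right) \left(4 x^{2} + 5\right) - 80}{6 \left(x^{2} + 2\right) \left(4 x^{2} + 5\right)}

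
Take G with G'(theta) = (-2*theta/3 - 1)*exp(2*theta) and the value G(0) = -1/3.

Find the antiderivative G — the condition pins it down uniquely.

G(theta) = (-theta - 1)*exp(2*theta)/3

Recognize the product-rule pattern: G'(theta) = u'v + uv' with u = -theta/3 - 1/3, v = exp(2*theta), so integration by parts undoes it.
A general antiderivative is (-theta - 1)*exp(2*theta)/3 + C.
The condition gives C = -1/3 - (-1/3) = 0.
So G(theta) = (-theta - 1)*exp(2*theta)/3.
Check: d/dtheta[(-theta - 1)*exp(2*theta)/3] = -2*theta*exp(2*theta)/3 - exp(2*theta), which equals G'(theta).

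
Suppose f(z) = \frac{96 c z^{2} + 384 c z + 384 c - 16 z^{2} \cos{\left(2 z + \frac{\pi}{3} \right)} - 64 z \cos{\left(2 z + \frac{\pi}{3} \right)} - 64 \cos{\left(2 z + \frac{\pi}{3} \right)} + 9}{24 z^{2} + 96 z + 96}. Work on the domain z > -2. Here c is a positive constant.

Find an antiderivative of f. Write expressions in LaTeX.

An antiderivative is F(z) = \frac{96 c z^{2} + 192 c z - 8 z \sin{\left(2 z + \frac{\pi}{3} \right)} - 16 \sin{\left(2 z + \frac{\pi}{3} \right)} - 9}{24 \left(z + 2\right)}.

Whatever form F(z) takes, F'(z) = f(z) is non-negotiable.
Check: d/dz[\frac{96 c z^{2} + 192 c z - 8 z \sin{\left(2 z + \frac{\pi}{3} \right)} - 16 \sin{\left(2 z + \frac{\pi}{3} \right)} - 9}{24 \left(z + 2\right)}] = \frac{96 c z^{2} + 384 c z + 384 c - 16 z^{2} \cos{\left(2 z + \frac{\pi}{3} \right)} - 64 z \cos{\left(2 z + \frac{\pi}{3} \right)} - 64 \cos{\left(2 z + \frac{\pi}{3} \right)} + 9}{24 z^{2} + 96 z + 96} = f(z).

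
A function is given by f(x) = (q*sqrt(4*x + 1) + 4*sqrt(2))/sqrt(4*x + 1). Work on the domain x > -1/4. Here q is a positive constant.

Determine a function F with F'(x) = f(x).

An antiderivative is F(x) = q*x + 4*sqrt(2*x + 1/2).

Differentiate the proposed F(x) back; it has to land on f(x) exactly.
Check: d/dx[q*x + 4*sqrt(2*x + 1/2)] = (q*sqrt(4*x + 1) + 4*sqrt(2))/sqrt(4*x + 1) = f(x).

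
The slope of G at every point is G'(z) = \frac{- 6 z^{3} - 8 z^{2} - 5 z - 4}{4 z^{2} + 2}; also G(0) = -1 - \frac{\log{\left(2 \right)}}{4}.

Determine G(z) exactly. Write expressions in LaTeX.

G(z) = - \frac{3 z^{2}}{4} - 2 z - \frac{\log{\left(2 z^{2} + 1 \right)}}{4} - 1 - \frac{\log{\left(2 \right)}}{4}

Whatever form G(z) takes, its d/dz must return the stated G'(z).
A general antiderivative is - \frac{3 z^{2}}{4} - 2 z - \frac{\log{\left(4 z^{2} + 2 \right)}}{4} - 1 + C.
The condition gives C = -1 - \frac{\log{\left(2 \right)}}{4} - (-1 - \frac{\log{\left(2 \right)}}{4}) = 0.
So G(z) = - \frac{3 z^{2}}{4} - 2 z - \frac{\log{\left(2 z^{2} + 1 \right)}}{4} - 1 - \frac{\log{\left(2 \right)}}{4}.
Check: d/dz[- \frac{3 z^{2}}{4} - 2 z - \frac{\log{\left(2 z^{2} + 1 \right)}}{4} - 1 - \frac{\log{\left(2 \right)}}{4}] = \frac{- 6 z^{3} - 8 z^{2} - 5 z - 4}{4 z^{2} + 2} = G'(z).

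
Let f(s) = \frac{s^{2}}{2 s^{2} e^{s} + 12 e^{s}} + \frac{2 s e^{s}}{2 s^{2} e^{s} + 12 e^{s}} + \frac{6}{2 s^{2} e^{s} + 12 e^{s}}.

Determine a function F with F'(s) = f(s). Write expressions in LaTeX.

An antiderivative is F(s) = \frac{\left(e^{s} \log{\left(\frac{s^{2}}{2} + 3 \right)} - 1\right) e^{- s}}{2}.

The integrand splits into summands that can be handled one at a time.
Check: d/ds[\frac{\left(e^{s} \log{\left(\frac{s^{2}}{2} + 3 \right)} - 1\right) e^{- s}}{2}] = \frac{s^{2} + 2 s e^{s} + 6}{2 s^{2} e^{s} + 12 e^{s}}, which equals f(s).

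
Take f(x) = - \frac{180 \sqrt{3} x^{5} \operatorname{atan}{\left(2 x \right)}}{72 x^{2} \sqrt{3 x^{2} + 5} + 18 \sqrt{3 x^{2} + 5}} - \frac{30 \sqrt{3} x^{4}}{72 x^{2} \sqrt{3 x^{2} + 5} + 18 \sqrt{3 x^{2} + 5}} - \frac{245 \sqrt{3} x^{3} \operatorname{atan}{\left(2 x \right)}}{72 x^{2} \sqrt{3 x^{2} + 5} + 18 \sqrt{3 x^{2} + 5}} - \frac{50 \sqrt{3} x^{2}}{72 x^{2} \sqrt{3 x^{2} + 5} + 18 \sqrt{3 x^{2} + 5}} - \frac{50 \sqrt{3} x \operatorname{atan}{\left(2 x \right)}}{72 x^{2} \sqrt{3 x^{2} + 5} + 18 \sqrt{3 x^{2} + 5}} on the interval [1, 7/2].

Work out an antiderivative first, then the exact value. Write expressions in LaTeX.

Integrate term by term and add the pieces.
F(x) = - \frac{5 x^{2} \sqrt{x^{2} + \frac{5}{3}} \operatorname{atan}{\left(2 x \right)}}{6} is an antiderivative of f.
Check: d/dx[- \frac{5 x^{2} \sqrt{x^{2} + \frac{5}{3}} \operatorname{atan}{\left(2 x \right)}}{6}] = \frac{- 180 \sqrt{3} x^{5} \operatorname{atan}{\left(2 x \right)} - 30 \sqrt{3} x^{4} - 245 \sqrt{3} x^{3} \operatorname{atan}{\left(2 x \right)} - 50 \sqrt{3} x^{2} - 50 \sqrt{3} x \operatorname{atan}{\left(2 x \right)}}{72 x^{2} \sqrt{3 x^{2} + 5} + 18 \sqrt{3 x^{2} + 5}}, which equals f(x).
F(7/2) = - \frac{245 \sqrt{501} \operatorname{atan}{\left(7 \right)}}{144}; F(1) = - \frac{5 \sqrt{6} \operatorname{atan}{\left(2 \right)}}{9}.
Integral = F(7/2) - F(1) = - \frac{245 \sqrt{501} \operatorname{atan}{\left(7 \right)}}{144} + \frac{5 \sqrt{6} \operatorname{atan}{\left(2 \right)}}{9}.

Antiderivative: F(x) = - \frac{5 x^{2} \sqrt{x^{2} + \frac{5}{3}} \operatorname{atan}{\left(2 x \right)}}{6}; value = - \frac{245 \sqrt{501} \operatorname{atan}{\left(7 \right)}}{144} + \frac{5 \sqrt{6} \operatorname{atan}{\left(2 \right)}}{9}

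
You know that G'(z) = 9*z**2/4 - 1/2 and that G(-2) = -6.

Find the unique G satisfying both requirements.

A candidate passes only if d/dz[G] lands on the given G'(z) exactly.
A general antiderivative is 3*z**3/4 - z/2 + C.
The condition gives C = -6 - (-5) = -1.
So G(z) = (3*z**3 - 2*z - 4)/4.
Check: d/dz[(3*z**3 - 2*z - 4)/4] = 9*z**2/4 - 1/2 = G'(z).

G(z) = (3*z**3 - 2*z - 4)/4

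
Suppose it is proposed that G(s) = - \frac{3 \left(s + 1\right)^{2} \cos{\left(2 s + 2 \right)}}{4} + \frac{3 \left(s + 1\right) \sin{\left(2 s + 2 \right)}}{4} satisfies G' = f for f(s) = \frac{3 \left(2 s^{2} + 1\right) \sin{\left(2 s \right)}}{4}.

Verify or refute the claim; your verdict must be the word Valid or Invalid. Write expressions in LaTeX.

Invalid: d/ds[G] - f = - \frac{3 s^{2} \sin{\left(2 s \right)}}{2} + \frac{3 s^{2} \sin{\left(2 s + 2 \right)}}{2} + 3 s \sin{\left(2 s + 2 \right)} - \frac{3 \sin{\left(2 s \right)}}{4} + \frac{9 \sin{\left(2 s + 2 \right)}}{4}, which is not 0.

d/ds[G] = \frac{3 s^{2} \sin{\left(2 s + 2 \right)}}{2} + 3 s \sin{\left(2 s + 2 \right)} + \frac{9 \sin{\left(2 s + 2 \right)}}{4}
d/ds[G] - f(s) = - \frac{3 s^{2} \sin{\left(2 s \right)}}{2} + \frac{3 s^{2} \sin{\left(2 s + 2 \right)}}{2} + 3 s \sin{\left(2 s + 2 \right)} - \frac{3 \sin{\left(2 s \right)}}{4} + \frac{9 \sin{\left(2 s + 2 \right)}}{4} != 0.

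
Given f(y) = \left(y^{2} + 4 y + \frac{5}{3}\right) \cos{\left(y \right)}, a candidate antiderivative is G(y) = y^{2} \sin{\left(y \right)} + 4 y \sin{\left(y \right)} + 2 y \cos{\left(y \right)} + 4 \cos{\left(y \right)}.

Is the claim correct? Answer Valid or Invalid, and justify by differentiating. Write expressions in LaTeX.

Invalid: d/dy[G] - f = \frac{\cos{\left(y \right)}}{3}, which is not 0.

d/dy[G] = y^{2} \cos{\left(y \right)} + 4 y \cos{\left(y \right)} + 2 \cos{\left(y \right)}
d/dy[G] - f(y) = \frac{\cos{\left(y \right)}}{3} != 0.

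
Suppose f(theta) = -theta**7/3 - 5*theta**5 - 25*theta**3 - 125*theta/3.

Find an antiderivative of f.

f matches the chain-rule pattern g'(h)*h' with inner function h(theta) = -theta**2/2 - 5/2; substituting u = h(theta) collapses the integral.
Check: d/dtheta[-theta**8/24 - 5*theta**6/6 - 25*theta**4/4 - 125*theta**2/6] = -theta**7/3 - 5*theta**5 - 25*theta**3 - 125*theta/3 = f(theta).

An antiderivative is F(theta) = -theta**8/24 - 5*theta**6/6 - 25*theta**4/4 - 125*theta**2/6.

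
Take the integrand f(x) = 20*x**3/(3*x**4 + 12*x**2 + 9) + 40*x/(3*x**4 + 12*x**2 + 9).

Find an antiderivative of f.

An antiderivative is F(x) = 5*log(x**4/2 + 2*x**2 + 3/2)/3.

f matches the chain-rule pattern g'(h)*h' with inner function h(x) = x**4/2 + 2*x**2 + 3/2; substituting u = h(x) collapses the integral.
Check: d/dx[5*log(x**4/2 + 2*x**2 + 3/2)/3] = (20*x**3 + 40*x)/(3*x**4 + 12*x**2 + 9), which equals f(x).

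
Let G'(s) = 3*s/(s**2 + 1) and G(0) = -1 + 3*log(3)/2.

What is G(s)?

G(s) = 3*log(3*s**2 + 3)/2 - 1

The substitution u = 3*s**2 + 3 works: G'(s) is exactly (dG/du)*(du/ds) for that inner function.
A general antiderivative is 3*log(3*s**2 + 3)/2 + C.
The condition gives C = -1 + 3*log(3)/2 - (3*log(3)/2) = -1.
So G(s) = 3*log(3*s**2 + 3)/2 - 1.
Check: d/ds[3*log(3*s**2 + 3)/2 - 1] = 3*s/(s**2 + 1) = G'(s).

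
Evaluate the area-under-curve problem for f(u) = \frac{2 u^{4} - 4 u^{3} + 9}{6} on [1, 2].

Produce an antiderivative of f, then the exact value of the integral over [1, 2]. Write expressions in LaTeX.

Antiderivative: F(u) = \frac{u \left(2 u^{4} - 5 u^{3} + 45\right)}{30}; value = \frac{16}{15}

Whatever form F(u) takes, F'(u) = f(u) is non-negotiable.
F(u) = \frac{u \left(2 u^{4} - 5 u^{3} + 45\right)}{30} is an antiderivative of f.
Check: d/du[\frac{u \left(2 u^{4} - 5 u^{3} + 45\right)}{30}] = \frac{u^{4}}{3} - \frac{2 u^{3}}{3} + \frac{3}{2}, which equals f(u).
F(2) = \frac{37}{15}; F(1) = \frac{7}{5}.
Integral = F(2) - F(1) = \frac{16}{15}.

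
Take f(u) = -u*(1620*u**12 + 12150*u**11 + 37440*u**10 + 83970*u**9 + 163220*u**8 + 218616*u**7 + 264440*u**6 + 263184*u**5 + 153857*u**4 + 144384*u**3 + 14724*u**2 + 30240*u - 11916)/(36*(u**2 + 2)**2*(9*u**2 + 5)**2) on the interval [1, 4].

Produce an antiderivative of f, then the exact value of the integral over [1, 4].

Any candidate F(u) must reproduce f(u) exactly when differentiated.
F(u) = -5*u**6/54 - 5*u**5/6 - 5*u**4/2 - 5*u**3/2 - u**3/(6*u**2 + 10/3) + u**2/(24*u**2 + 40/3) - 2/(6*u**2 + 10/3) - 2/(u**2 + 2) is an antiderivative of f.
Check: d/du[-5*u**6/54 - 5*u**5/6 - 5*u**4/2 - 5*u**3/2 - u**3/(6*u**2 + 10/3) + u**2/(24*u**2 + 40/3) - 2/(6*u**2 + 10/3) - 2/(u**2 + 2)] = (-1620*u**13 - 12150*u**12 - 37440*u**11 - 83970*u**10 - 163220*u**9 - 218616*u**8 - 264440*u**7 - 263184*u**6 - 153857*u**5 - 144384*u**4 - 14724*u**3 - 30240*u**2 + 11916*u)/(2916*u**8 + 14904*u**6 + 25524*u**4 + 16560*u**2 + 3600), which equals f(u).
F(4) = -8180078/4023; F(1) = -20827/3024.
Integral = F(4) - F(1) = -304355171/150192.

Antiderivative: F(u) = -5*u**6/54 - 5*u**5/6 - 5*u**4/2 - 5*u**3/2 - u**3/(6*u**2 + 10/3) + u**2/(24*u**2 + 40/3) - 2/(6*u**2 + 10/3) - 2/(u**2 + 2); value = -304355171/150192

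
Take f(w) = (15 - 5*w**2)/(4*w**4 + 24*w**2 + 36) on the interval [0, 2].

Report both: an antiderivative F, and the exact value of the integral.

Antiderivative: F(w) = 5*w/(4*(w**2 + 3)); value = 5/14

Recognize the product-rule pattern: f = u'v + uv' with u = 5*w/4, v = 1/(w**2 + 3), so integration by parts undoes it.
F(w) = 5*w/(4*(w**2 + 3)) is an antiderivative of f.
Check: d/dw[5*w/(4*(w**2 + 3))] = (15 - 5*w**2)/(4*w**4 + 24*w**2 + 36) = f(w).
F(2) = 5/14; F(0) = 0.
Integral = F(2) - F(0) = 5/14.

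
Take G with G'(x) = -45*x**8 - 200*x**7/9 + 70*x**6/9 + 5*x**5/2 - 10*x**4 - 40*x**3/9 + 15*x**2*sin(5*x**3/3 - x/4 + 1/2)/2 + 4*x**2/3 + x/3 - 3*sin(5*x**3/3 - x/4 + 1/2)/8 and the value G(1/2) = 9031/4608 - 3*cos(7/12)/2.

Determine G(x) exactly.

The integrand splits into summands that can be handled one at a time.
A general antiderivative is (-5*x**4/3 - 2/3)*(3*x**5 + 5*x**4/3 - 2*x**3/3 - x**2/4) - 3*cos(5*x**3/3 - x/4 + 1/2)/2 + C.
The condition gives C = 9031/4608 - 3*cos(7/12)/2 - (-3*cos(7/12)/2 - 185/4608) = 2.
So G(x) = -5*x**9 - 25*x**8/9 + 10*x**7/9 + 5*x**6/12 - 2*x**5 - 10*x**4/9 + 4*x**3/9 + x**2/6 - 3*cos(5*x**3/3 - x/4 + 1/2)/2 + 2.
Check: d/dx[-5*x**9 - 25*x**8/9 + 10*x**7/9 + 5*x**6/12 - 2*x**5 - 10*x**4/9 + 4*x**3/9 + x**2/6 - 3*cos(5*x**3/3 - x/4 + 1/2)/2 + 2] = -45*x**8 - 200*x**7/9 + 70*x**6/9 + 5*x**5/2 - 10*x**4 - 40*x**3/9 + 15*x**2*sin(5*x**3/3 - x/4 + 1/2)/2 + 4*x**2/3 + x/3 - 3*sin(5*x**3/3 - x/4 + 1/2)/8 = G'(x).

G(x) = -5*x**9 - 25*x**8/9 + 10*x**7/9 + 5*x**6/12 - 2*x**5 - 10*x**4/9 + 4*x**3/9 + x**2/6 - 3*cos(5*x**3/3 - x/4 + 1/2)/2 + 2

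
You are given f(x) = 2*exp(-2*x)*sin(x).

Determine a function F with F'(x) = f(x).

An antiderivative F(x) passes only if d/dx[F] lands on f(x) exactly.
Check: d/dx[2*(-2*sin(x) - cos(x))*exp(-2*x)/5] = 2*exp(-2*x)*sin(x) = f(x).

An antiderivative is F(x) = 2*(-2*sin(x) - cos(x))*exp(-2*x)/5.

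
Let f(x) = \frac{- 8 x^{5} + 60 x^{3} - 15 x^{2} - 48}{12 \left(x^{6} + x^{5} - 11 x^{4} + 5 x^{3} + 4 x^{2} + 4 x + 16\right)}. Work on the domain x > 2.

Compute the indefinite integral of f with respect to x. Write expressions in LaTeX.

Factor the denominator (12 \left(x - 2\right)^{2} \left(x + 1\right) \left(x + 4\right) \left(x^{2} + 1\right)) and decompose: f = - \frac{1873 x + 1161}{10200 \left(x^{2} + 1\right)} - \frac{254}{1377 \left(x + 4\right)} - \frac{115}{648 \left(x + 1\right)} - \frac{109}{900 \left(x - 2\right)} + \frac{29}{270 \left(x - 2\right)^{2}}; each piece integrates to a log, atan, or power term.
Check: d/dx[\frac{- 66708 \left(x - 2\right) \log{\left(x - 2 \right)} - 97750 \left(x - 2\right) \log{\left(x + 1 \right)} - 101600 \left(x - 2\right) \log{\left(x + 4 \right)} - 50571 \left(x - 2\right) \log{\left(x^{2} + 1 \right)} - 62694 \left(x - 2\right) \operatorname{atan}{\left(x \right)} - 59160}{550800 \left(x - 2\right)}] = \frac{- 8 x^{5} + 60 x^{3} - 15 x^{2} - 48}{12 x^{6} + 12 x^{5} - 132 x^{4} + 60 x^{3} + 48 x^{2} + 48 x + 192}, which equals f(x).

F(x) = \frac{- 66708 \left(x - 2\right) \log{\left(x - 2 \right)} - 97750 \left(x - 2\right) \log{\left(x + 1 \right)} - 101600 \left(x - 2\right) \log{\left(x + 4 \right)} - 50571 \left(x - 2\right) \log{\left(x^{2} + 1 \right)} - 62694 \left(x - 2\right) \operatorname{atan}{\left(x \right)} - 59160}{550800 \left(x - 2\right)} + C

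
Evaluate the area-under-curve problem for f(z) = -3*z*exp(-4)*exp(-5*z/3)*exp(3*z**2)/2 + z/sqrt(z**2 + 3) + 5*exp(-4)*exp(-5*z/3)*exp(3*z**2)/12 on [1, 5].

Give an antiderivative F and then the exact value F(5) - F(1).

Antiderivative: F(z) = sqrt(z**2 + 3) - exp(-4)*exp(-5*z/3)*exp(3*z**2)/4; value = -exp(188/3)/4 - 2 + exp(-8/3)/4 + 2*sqrt(7)

The integrand splits into summands that can be handled one at a time.
F(z) = sqrt(z**2 + 3) - exp(-4)*exp(-5*z/3)*exp(3*z**2)/4 is an antiderivative of f.
Check: d/dz[sqrt(z**2 + 3) - exp(-4)*exp(-5*z/3)*exp(3*z**2)/4] = (-18*z*sqrt(z**2 + 3)*exp(3*z**2) + 12*z*exp(4)*exp(5*z/3) + 5*sqrt(z**2 + 3)*exp(3*z**2))*exp(-4)*exp(-5*z/3)/(12*sqrt(z**2 + 3)), which equals f(z).
F(5) = -exp(188/3)/4 + 2*sqrt(7); F(1) = 2 - exp(-8/3)/4.
Integral = F(5) - F(1) = -exp(188/3)/4 - 2 + exp(-8/3)/4 + 2*sqrt(7).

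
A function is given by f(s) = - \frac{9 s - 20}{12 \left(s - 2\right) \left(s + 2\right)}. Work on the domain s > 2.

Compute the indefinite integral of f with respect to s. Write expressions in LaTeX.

F(s) = - \frac{- \log{\left(s - 2 \right)} + 19 \log{\left(s + 2 \right)}}{24} + C

The denominator factors as 12 \left(s - 2\right) \left(s + 2\right); partial fractions split f into directly integrable pieces: - \frac{19}{24 \left(s + 2\right)} + \frac{1}{24 \left(s - 2\right)}.
Check: d/ds[- \frac{- \log{\left(s - 2 \right)} + 19 \log{\left(s + 2 \right)}}{24}] = \frac{20 - 9 s}{12 s^{2} - 48}, which equals f(s).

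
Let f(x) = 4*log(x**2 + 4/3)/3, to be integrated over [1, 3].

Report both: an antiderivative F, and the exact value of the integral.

A first test for any F(x): its x-derivative must equal f(x) identically.
F(x) = 4*x*log(x**2 + 4/3)/3 - 8*x/3 + 16*sqrt(3)*atan(sqrt(3)*x/2)/9 is an antiderivative of f.
Check: d/dx[4*x*log(x**2 + 4/3)/3 - 8*x/3 + 16*sqrt(3)*atan(sqrt(3)*x/2)/9] = 4*log(x**2 + 4/3)/3 = f(x).
F(3) = -8 + 16*sqrt(3)*atan(3*sqrt(3)/2)/9 + 4*log(31/3); F(1) = -8/3 + 4*log(7/3)/3 + 16*sqrt(3)*atan(sqrt(3)/2)/9.
Integral = F(3) - F(1) = -16/3 - 16*sqrt(3)*atan(sqrt(3)/2)/9 - 4*log(7/3)/3 + 16*sqrt(3)*atan(3*sqrt(3)/2)/9 + 4*log(31/3).

Antiderivative: F(x) = 4*x*log(x**2 + 4/3)/3 - 8*x/3 + 16*sqrt(3)*atan(sqrt(3)*x/2)/9; value = -16/3 - 16*sqrt(3)*atan(sqrt(3)/2)/9 - 4*log(7/3)/3 + 16*sqrt(3)*atan(3*sqrt(3)/2)/9 + 4*log(31/3)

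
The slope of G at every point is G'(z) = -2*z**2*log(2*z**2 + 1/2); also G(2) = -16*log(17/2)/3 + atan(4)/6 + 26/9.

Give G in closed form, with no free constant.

G(z) = (-12*z**3*log(2*z**2 + 1/2) + 8*z**3 - 6*z + 3*atan(2*z))/18

Since d/dz undoes antidifferentiation here, G(z) must give back the stated G'(z).
A general antiderivative is -2*z**3*log(2*z**2 + 1/2)/3 + 4*z**3/9 - z/3 + atan(2*z)/6 + C.
The condition gives C = -16*log(17/2)/3 + atan(4)/6 + 26/9 - (-16*log(17/2)/3 + atan(4)/6 + 26/9) = 0.
So G(z) = (-12*z**3*log(2*z**2 + 1/2) + 8*z**3 - 6*z + 3*atan(2*z))/18.
Check: d/dz[(-12*z**3*log(2*z**2 + 1/2) + 8*z**3 - 6*z + 3*atan(2*z))/18] = -2*z**2*log(2*z**2 + 1/2) = G'(z).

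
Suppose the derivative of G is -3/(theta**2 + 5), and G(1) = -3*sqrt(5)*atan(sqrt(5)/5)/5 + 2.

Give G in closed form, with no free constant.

Since d/dtheta undoes antidifferentiation here, G(theta) must give back the stated G'(theta).
A general antiderivative is -3*sqrt(5)*atan(sqrt(5)*theta/5)/5 + C.
The condition gives C = -3*sqrt(5)*atan(sqrt(5)/5)/5 + 2 - (-3*sqrt(5)*atan(sqrt(5)/5)/5) = 2.
So G(theta) = -3*sqrt(5)*atan(sqrt(5)*theta/5)/5 + 2.
Check: d/dtheta[-3*sqrt(5)*atan(sqrt(5)*theta/5)/5 + 2] = -3/(theta**2 + 5) = G'(theta).

G(theta) = -3*sqrt(5)*atan(sqrt(5)*theta/5)/5 + 2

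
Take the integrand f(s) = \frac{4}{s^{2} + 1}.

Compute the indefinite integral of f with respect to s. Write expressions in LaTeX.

For F(s) to be correct the identity F'(s) - f(s) = 0 must hold.
Check: d/ds[4 \operatorname{atan}{\left(s \right)}] = \frac{4}{s^{2} + 1} = f(s).

F(s) = 4 \operatorname{atan}{\left(s \right)} + C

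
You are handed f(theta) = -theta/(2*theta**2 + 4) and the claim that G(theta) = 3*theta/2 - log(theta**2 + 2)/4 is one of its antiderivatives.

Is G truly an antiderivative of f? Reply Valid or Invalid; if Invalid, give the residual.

Invalid: d/dtheta[G] - f = 3/2, which is not 0.

d/dtheta[G] = (3*theta**2 - theta + 6)/(2*theta**2 + 4)
d/dtheta[G] - f(theta) = 3/2 != 0.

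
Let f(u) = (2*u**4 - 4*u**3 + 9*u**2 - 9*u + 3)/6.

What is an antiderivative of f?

An antiderivative is F(u) = u*(4*u**4 - 10*u**3 + 30*u**2 - 45*u + 30)/60.

For F(u) to be correct the identity F'(u) - f(u) = 0 must hold.
Check: d/du[u*(4*u**4 - 10*u**3 + 30*u**2 - 45*u + 30)/60] = u**4/3 - 2*u**3/3 + 3*u**2/2 - 3*u/2 + 1/2, which equals f(u).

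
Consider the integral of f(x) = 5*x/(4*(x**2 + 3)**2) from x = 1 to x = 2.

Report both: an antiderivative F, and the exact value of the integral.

Antiderivative: F(x) = -5/(8*(x**2 + 3)); value = 15/224

The substitution u = 8*x**2 + 24 works: f is exactly (dF/du)*(du/dx) for that inner function.
F(x) = -5/(8*(x**2 + 3)) is an antiderivative of f.
Check: d/dx[-5/(8*(x**2 + 3))] = 5*x/(4*x**4 + 24*x**2 + 36), which equals f(x).
F(2) = -5/56; F(1) = -5/32.
Integral = F(2) - F(1) = 15/224.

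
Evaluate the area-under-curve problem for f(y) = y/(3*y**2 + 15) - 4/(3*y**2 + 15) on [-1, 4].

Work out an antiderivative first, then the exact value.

Antiderivative: F(y) = -(-5*log(y**2 + 5) + 8*sqrt(5)*atan(sqrt(5)*y/5))/30; value = -4*sqrt(5)*atan(4*sqrt(5)/5)/15 - log(6)/6 - 4*sqrt(5)*atan(sqrt(5)/5)/15 + log(21)/6

Integrate term by term and add the pieces.
F(y) = -(-5*log(y**2 + 5) + 8*sqrt(5)*atan(sqrt(5)*y/5))/30 is an antiderivative of f.
Check: d/dy[-(-5*log(y**2 + 5) + 8*sqrt(5)*atan(sqrt(5)*y/5))/30] = (y - 4)/(3*y**2 + 15), which equals f(y).
F(4) = -4*sqrt(5)*atan(4*sqrt(5)/5)/15 + log(21)/6; F(-1) = 4*sqrt(5)*atan(sqrt(5)/5)/15 + log(6)/6.
Integral = F(4) - F(-1) = -4*sqrt(5)*atan(4*sqrt(5)/5)/15 - log(6)/6 - 4*sqrt(5)*atan(sqrt(5)/5)/15 + log(21)/6.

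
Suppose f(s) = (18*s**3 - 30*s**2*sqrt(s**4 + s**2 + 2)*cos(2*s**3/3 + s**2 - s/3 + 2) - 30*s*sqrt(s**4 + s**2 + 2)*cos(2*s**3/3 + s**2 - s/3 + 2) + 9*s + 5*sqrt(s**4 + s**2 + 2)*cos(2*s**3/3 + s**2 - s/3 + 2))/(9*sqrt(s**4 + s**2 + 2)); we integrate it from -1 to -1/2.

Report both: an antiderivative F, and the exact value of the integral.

Antiderivative: F(s) = sqrt(s**4 + s**2 + 2) - 5*sin(2*s**3/3 + s**2 - s/3 + 2)/3; value = -2 - 5*sin(7/3)/3 + 5*sin(8/3)/3 + sqrt(37)/4

A candidate is checked by its d/ds: the result must match f(s).
F(s) = sqrt(s**4 + s**2 + 2) - 5*sin(2*s**3/3 + s**2 - s/3 + 2)/3 is an antiderivative of f.
Check: d/ds[sqrt(s**4 + s**2 + 2) - 5*sin(2*s**3/3 + s**2 - s/3 + 2)/3] = (18*s**3 - 30*s**2*sqrt(s**4 + s**2 + 2)*cos(2*s**3/3 + s**2 - s/3 + 2) - 30*s*sqrt(s**4 + s**2 + 2)*cos(2*s**3/3 + s**2 - s/3 + 2) + 9*s + 5*sqrt(s**4 + s**2 + 2)*cos(2*s**3/3 + s**2 - s/3 + 2))/(9*sqrt(s**4 + s**2 + 2)) = f(s).
F(-1/2) = -5*sin(7/3)/3 + sqrt(37)/4; F(-1) = 2 - 5*sin(8/3)/3.
Integral = F(-1/2) - F(-1) = -2 - 5*sin(7/3)/3 + 5*sin(8/3)/3 + sqrt(37)/4.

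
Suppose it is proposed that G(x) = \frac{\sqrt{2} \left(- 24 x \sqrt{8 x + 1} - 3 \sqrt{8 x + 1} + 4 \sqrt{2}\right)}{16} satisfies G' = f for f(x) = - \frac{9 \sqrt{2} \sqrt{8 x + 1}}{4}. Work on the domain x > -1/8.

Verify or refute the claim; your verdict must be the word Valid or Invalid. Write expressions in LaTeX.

Valid - the claim checks out under differentiation.

d/dx[G] = \frac{- 72 \sqrt{2} x - 9 \sqrt{2}}{4 \sqrt{8 x + 1}}
This equals f(x) exactly, so the claim holds.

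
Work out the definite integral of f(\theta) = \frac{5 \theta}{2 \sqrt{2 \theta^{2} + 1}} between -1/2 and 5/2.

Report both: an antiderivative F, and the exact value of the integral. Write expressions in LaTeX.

f matches the chain-rule pattern g'(h)*h' with inner function h(\theta) = 2 \theta^{2} + 1; substituting u = h(\theta) collapses the integral.
F(\theta) = \frac{5 \sqrt{2 \theta^{2} + 1}}{4} is an antiderivative of f.
Check: d/d\theta[\frac{5 \sqrt{2 \theta^{2} + 1}}{4}] = \frac{5 \theta}{2 \sqrt{2 \theta^{2} + 1}} = f(\theta).
F(5/2) = \frac{15 \sqrt{6}}{8}; F(-1/2) = \frac{5 \sqrt{6}}{8}.
Integral = F(5/2) - F(-1/2) = \frac{5 \sqrt{6}}{4}.

Antiderivative: F(\theta) = \frac{5 \sqrt{2 \theta^{2} + 1}}{4}; value = \frac{5 \sqrt{6}}{4}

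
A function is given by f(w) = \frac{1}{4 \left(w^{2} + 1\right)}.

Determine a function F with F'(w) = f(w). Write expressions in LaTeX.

An antiderivative is F(w) = \frac{\operatorname{atan}{\left(w \right)}}{4}.

For F(w) to be correct the identity F'(w) - f(w) = 0 must hold.
Check: d/dw[\frac{\operatorname{atan}{\left(w \right)}}{4}] = \frac{1}{4 w^{2} + 4}, which equals f(w).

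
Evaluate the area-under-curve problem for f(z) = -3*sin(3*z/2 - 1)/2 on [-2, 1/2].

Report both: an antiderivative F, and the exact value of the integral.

Antiderivative: F(z) = cos(3*z/2 - 1); value = -cos(4) + cos(1/4)

For F(z) to be correct the identity F'(z) - f(z) = 0 must hold.
F(z) = cos(3*z/2 - 1) is an antiderivative of f.
Check: d/dz[cos(3*z/2 - 1)] = -3*sin(3*z/2 - 1)/2 = f(z).
F(1/2) = cos(1/4); F(-2) = cos(4).
Integral = F(1/2) - F(-2) = -cos(4) + cos(1/4).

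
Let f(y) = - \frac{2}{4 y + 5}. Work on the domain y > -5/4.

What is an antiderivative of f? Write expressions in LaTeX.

An antiderivative is F(y) = - \frac{\log{\left(4 y + 5 \right)}}{2}.

Since d/dy undoes antidifferentiation here, F'(y) = f(y) is required of F(y).
Check: d/dy[- \frac{\log{\left(4 y + 5 \right)}}{2}] = - \frac{2}{4 y + 5} = f(y).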